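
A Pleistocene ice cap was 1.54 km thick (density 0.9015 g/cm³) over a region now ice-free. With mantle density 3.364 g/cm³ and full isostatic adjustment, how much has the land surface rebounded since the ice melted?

Removing the load lets mantle flow back in; uplift u satisfies ρ_ice t = ρ_m u.
u = t ρ_ice/ρ_m = 1.54 km × 0.9015/3.364 = 0.413 km.

0.413 km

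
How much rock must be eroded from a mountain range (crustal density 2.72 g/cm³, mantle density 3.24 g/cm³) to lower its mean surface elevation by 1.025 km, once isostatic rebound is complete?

Net drop Δ = e − u = e − e ρ_c/ρ_m = e (ρ_m − ρ_c)/ρ_m.
e = Δ ρ_m/(ρ_m − ρ_c) = 1.025 km × 3.24/0.52 = 6.39 km.

6.39 km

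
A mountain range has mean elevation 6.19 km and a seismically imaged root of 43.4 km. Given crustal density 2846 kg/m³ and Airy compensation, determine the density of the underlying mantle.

3250 kg/m³

Airy balance: ρ_c h = (ρ_m − ρ_c) r → ρ_m = ρ_c (1 + h/r).
ρ_m = 2846 × (1 + 6.19 km/43.4 km) = 3250 kg/m³.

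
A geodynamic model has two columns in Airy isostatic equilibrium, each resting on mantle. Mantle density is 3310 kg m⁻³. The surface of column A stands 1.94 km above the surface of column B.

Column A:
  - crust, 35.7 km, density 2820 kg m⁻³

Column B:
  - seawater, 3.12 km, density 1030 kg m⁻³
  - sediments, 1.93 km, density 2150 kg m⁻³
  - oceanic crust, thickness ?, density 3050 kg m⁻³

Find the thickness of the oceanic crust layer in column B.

6.61 km

Take the compensation level at the base of the deeper column (depth z_c below the surface of column A) and equate Σ ρ_i t_i down to z_c; mantle fills any gap and the z_c terms cancel.
Column A: 35.7×2820 + (z_c − 35.7)×3310
Column B: 1.94×0 + 3.12×1030 + 1.93×2150 + x×3050 + (z_c − 1.94 − 5.05 − x)×3310
The z_c×3310 term appears on both sides and cancels. Collect the known terms of each column as K = Σ(ρt)_known − 3310 × (depth of known layers): K_A = 100674 − 3310×35.7 = −17493; K_B = 7363.1 − 3310×(1.94 + 5.05) = −15773.8.
Balance: K_A = K_B − x×(3310 − 3050), so x = (K_B − K_A)/(3310 − 3050) = 1719.2/260 = 6.61 km.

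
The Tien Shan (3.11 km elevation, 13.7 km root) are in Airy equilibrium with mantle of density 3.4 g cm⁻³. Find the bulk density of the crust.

ρ_c h = (ρ_m − ρ_c) r → ρ_c (h + r) = ρ_m r → ρ_c = ρ_m r / (h + r).
ρ_c = 3.4 × 13.7 km / (3.11 km + 13.7 km) = 2.77 g cm⁻³.

2.77 g cm⁻³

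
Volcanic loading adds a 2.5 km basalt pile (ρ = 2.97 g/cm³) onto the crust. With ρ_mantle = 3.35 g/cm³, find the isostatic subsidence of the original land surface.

Subaerial loading: s = t ρ_load / ρ_m.
s = 2.5 km × 2.97/3.35 = 2.22 km.

2.22 km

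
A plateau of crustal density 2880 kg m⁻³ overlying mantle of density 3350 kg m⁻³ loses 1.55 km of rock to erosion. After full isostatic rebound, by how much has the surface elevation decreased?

Rebound u = e ρ_c/ρ_m = 1.55 km × 2880/3350 = 1.333 km.
Net surface drop = e − u = 1.55 km − 1.333 km = e (ρ_m − ρ_c)/ρ_m = 0.217 km.

0.217 km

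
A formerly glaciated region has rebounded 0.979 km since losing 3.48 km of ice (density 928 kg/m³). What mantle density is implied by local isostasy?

3300 kg/m³

ρ_m = ρ_ice t / u = 928 × 3.48 km/0.979 km = 3300 kg/m³.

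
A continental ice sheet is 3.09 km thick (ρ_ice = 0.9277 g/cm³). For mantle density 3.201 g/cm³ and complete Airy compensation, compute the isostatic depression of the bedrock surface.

Equating mass per unit area of the two columns: the ice load ρ_ice t is balanced by mantle displaced below, ρ_m s.
s = t ρ_ice / ρ_m = 3.09 km × 0.9277/3.201 = 0.896 km.

0.896 km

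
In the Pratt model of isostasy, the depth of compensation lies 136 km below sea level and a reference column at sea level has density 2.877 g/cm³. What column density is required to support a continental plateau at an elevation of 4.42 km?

2.79 g/cm³

Pratt balance: ρ_ref D = ρ (D + h).
ρ = ρ_ref D/(D + h) = 2.877 × 136 km/(136 km + 4.42 km) = 2.79 g/cm³.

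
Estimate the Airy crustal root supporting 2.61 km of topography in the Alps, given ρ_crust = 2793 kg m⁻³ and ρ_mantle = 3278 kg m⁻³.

In Airy isostatic equilibrium: the weight of the topography is balanced by the buoyancy of the root, ρ_c h = (ρ_m − ρ_c) r.
r = h · ρ_c / (ρ_m − ρ_c) = 2.61 km × 2793 / (3278 − 2793) = 15 km.

15 km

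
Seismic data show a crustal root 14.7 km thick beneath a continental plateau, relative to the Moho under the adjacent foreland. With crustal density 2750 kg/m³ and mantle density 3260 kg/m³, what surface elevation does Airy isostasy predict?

By Archimedes' principle applied to the lithosphere: ρ_c h = (ρ_m − ρ_c) r.
h = r (ρ_m − ρ_c) / ρ_c = 14.7 km × (3260 − 2750) / 2750 = 2.73 km.

2.73 km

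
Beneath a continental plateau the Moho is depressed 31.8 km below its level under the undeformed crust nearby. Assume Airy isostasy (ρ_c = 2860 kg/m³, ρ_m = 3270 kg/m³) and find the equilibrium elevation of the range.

Equating mass per unit area of the two columns: ρ_c h = (ρ_m − ρ_c) r.
h = r (ρ_m − ρ_c) / ρ_c = 31.8 km × (3270 − 2860) / 2860 = 4.56 km.

4.56 km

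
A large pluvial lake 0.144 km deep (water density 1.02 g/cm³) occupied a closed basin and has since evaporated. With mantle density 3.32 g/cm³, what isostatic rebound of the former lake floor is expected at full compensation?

0.0442 km

u = d ρ_w/ρ_m = 0.144 km × 1.02/3.32 = 0.0442 km.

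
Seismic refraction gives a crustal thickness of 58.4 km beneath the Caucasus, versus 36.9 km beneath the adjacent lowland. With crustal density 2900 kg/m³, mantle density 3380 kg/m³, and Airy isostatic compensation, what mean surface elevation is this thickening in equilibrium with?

3.05 km

Excess crust Δ = 58.4 km − 36.9 km = 21.5 km, split between elevation h and root r with h + r = Δ.
Airy balance ρ_c h = (ρ_m − ρ_c) r gives r = h ρ_c/(ρ_m − ρ_c), so h (1 + ρ_c/(ρ_m − ρ_c)) = Δ, i.e. h = Δ (ρ_m − ρ_c)/ρ_m.
h = 21.5 km × 480/3380 = 3.05 km.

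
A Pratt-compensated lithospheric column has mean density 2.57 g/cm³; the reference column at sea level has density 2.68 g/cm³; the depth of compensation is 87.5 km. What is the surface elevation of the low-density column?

ρ_ref D = ρ (D + h) → h = D (ρ_ref − ρ)/ρ.
h = 87.5 km × (2.68 − 2.57)/2.57 = 3.75 km.

3.75 km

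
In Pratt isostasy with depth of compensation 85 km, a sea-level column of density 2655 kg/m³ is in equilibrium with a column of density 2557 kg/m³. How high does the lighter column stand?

ρ_ref D = ρ (D + h) → h = D (ρ_ref − ρ)/ρ.
h = 85 km × (2655 − 2557)/2557 = 3.26 km.

3.26 km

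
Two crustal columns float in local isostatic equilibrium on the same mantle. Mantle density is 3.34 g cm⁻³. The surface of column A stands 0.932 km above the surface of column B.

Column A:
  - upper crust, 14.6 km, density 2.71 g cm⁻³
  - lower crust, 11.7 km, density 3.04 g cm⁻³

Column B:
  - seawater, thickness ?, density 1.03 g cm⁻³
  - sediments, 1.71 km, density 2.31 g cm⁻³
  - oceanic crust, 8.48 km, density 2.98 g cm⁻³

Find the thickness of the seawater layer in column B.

2.07 km

Take the compensation level at the base of the deeper column (depth z_c below the surface of column A) and equate Σ ρ_i t_i down to z_c; mantle fills any gap and the z_c terms cancel.
Column A: 14.6×2.71 + 11.7×3.04 + (z_c − 26.3)×3.34
Column B: 0.932×0 + x×1.03 + 1.71×2.31 + 8.48×2.98 + (z_c − 0.932 − 10.19 − x)×3.34
The z_c×3.34 term appears on both sides and cancels. Collect the known terms of each column as K = Σ(ρt)_known − 3.34 × (depth of known layers): K_A = 75.134 − 3.34×26.3 = −12.708; K_B = 29.2205 − 3.34×(0.932 + 10.19) = −7.92698.
Balance: K_A = K_B − x×(3.34 − 1.03), so x = (K_B − K_A)/(3.34 − 1.03) = 4.78102/2.31 = 2.07 km.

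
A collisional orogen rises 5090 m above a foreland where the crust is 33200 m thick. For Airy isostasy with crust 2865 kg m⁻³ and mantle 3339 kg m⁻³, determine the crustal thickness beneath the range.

69100 m

Root depth r = h ρ_c / (ρ_m − ρ_c) = 5090 m × 2865 / 474 = 30770 m.
Total thickness = T + h + r = 33200 m + 5090 m + 30770 m = 69100 m.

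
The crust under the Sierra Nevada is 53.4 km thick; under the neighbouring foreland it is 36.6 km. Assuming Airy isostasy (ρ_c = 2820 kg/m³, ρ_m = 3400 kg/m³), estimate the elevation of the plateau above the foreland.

Excess crust Δ = 53.4 km − 36.6 km = 16.8 km, split between elevation h and root r with h + r = Δ.
Airy balance ρ_c h = (ρ_m − ρ_c) r gives r = h ρ_c/(ρ_m − ρ_c), so h (1 + ρ_c/(ρ_m − ρ_c)) = Δ, i.e. h = Δ (ρ_m − ρ_c)/ρ_m.
h = 16.8 km × 580/3400 = 2.87 km.

2.87 km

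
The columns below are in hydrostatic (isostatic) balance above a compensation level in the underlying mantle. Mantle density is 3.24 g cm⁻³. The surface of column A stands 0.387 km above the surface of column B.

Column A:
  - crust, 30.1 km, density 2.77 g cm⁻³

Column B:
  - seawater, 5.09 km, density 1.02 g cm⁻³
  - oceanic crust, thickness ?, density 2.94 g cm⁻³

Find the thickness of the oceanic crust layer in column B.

Take the compensation level at the base of the deeper column (depth z_c below the surface of column A) and equate Σ ρ_i t_i down to z_c; mantle fills any gap and the z_c terms cancel.
Column A: 30.1×2.77 + (z_c − 30.1)×3.24
Column B: 0.387×0 + 5.09×1.02 + x×2.94 + (z_c − 0.387 − 5.09 − x)×3.24
The z_c×3.24 term appears on both sides and cancels. Collect the known terms of each column as K = Σ(ρt)_known − 3.24 × (depth of known layers): K_A = 83.377 − 3.24×30.1 = −14.147; K_B = 5.1918 − 3.24×(0.387 + 5.09) = −12.55368.
Balance: K_A = K_B − x×(3.24 − 2.94), so x = (K_B − K_A)/(3.24 − 2.94) = 1.59332/0.3 = 5.31 km.

5.31 km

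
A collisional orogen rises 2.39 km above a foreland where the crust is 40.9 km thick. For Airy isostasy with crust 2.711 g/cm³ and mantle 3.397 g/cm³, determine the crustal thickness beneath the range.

Root depth r = h ρ_c / (ρ_m − ρ_c) = 2.39 km × 2.711 / 0.686 = 9.445 km.
Total thickness = T + h + r = 40.9 km + 2.39 km + 9.445 km = 52.7 km.

52.7 km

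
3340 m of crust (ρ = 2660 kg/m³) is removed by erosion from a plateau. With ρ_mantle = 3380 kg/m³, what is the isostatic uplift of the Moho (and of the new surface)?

Unloading: uplift u = e ρ_c/ρ_m = 3340 m × 2660/3380 = 2630 m.

2630 m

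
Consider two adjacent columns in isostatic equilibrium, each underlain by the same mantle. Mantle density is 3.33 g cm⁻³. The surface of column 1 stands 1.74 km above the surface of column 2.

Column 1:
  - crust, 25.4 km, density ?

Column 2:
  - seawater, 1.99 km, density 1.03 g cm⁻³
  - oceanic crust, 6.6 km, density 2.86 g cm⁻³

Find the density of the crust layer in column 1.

Take the compensation level at the base of the deeper column (depth z_c below the surface of column 1) and equate Σ ρ_i t_i down to z_c; mantle fills any gap and the z_c terms cancel.
Column 1: 25.4×ρ + (z_c − 25.4)×3.33
Column 2: 1.74×0 + 1.99×1.03 + 6.6×2.86 + (z_c − 1.74 − 8.59)×3.33
The z_c×3.33 term appears on both sides and cancels. Collect the known terms of each column as K = Σ(ρt)_known − 3.33 × (depth of known layers): K_1 = 0 − 3.33×25.4 = −84.582; K_2 = 20.9257 − 3.33×(1.74 + 8.59) = −13.4732.
Balance: K_1 + 25.4×ρ = K_2, so ρ = (K_2 − K_1)/25.4 = 71.1088/25.4 = 2.8 g cm⁻³.

2.8 g cm⁻³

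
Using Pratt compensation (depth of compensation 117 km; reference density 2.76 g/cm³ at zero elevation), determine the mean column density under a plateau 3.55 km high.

2.68 g/cm³

Pratt balance: ρ_ref D = ρ (D + h).
ρ = ρ_ref D/(D + h) = 2.76 × 117 km/(117 km + 3.55 km) = 2.68 g/cm³.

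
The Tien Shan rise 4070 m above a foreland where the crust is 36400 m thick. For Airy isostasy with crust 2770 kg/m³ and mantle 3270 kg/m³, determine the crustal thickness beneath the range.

63000 m

Root depth r = h ρ_c / (ρ_m − ρ_c) = 4070 m × 2770 / 500 = 22550 m.
Total thickness = T + h + r = 36400 m + 4070 m + 22550 m = 63000 m.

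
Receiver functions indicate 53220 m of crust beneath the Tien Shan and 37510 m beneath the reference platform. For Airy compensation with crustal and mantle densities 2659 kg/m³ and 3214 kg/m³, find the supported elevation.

2710 m

Excess crust Δ = 53220 m − 37510 m = 15710 m, split between elevation h and root r with h + r = Δ.
Airy balance ρ_c h = (ρ_m − ρ_c) r gives r = h ρ_c/(ρ_m − ρ_c), so h (1 + ρ_c/(ρ_m − ρ_c)) = Δ, i.e. h = Δ (ρ_m − ρ_c)/ρ_m.
h = 15710 m × 555/3214 = 2710 m.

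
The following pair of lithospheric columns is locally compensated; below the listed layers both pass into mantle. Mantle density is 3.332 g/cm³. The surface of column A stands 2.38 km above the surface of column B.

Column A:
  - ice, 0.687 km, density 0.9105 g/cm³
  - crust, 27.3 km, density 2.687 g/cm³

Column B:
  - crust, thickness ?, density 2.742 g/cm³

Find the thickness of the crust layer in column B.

19.2 km

Take the compensation level at the base of the deeper column (depth z_c below the surface of column A) and equate Σ ρ_i t_i down to z_c; mantle fills any gap and the z_c terms cancel.
Column A: 0.687×0.9105 + 27.3×2.687 + (z_c − 27.987)×3.332
Column B: 2.38×0 + x×2.742 + (z_c − 2.38 − 0 − x)×3.332
The z_c×3.332 term appears on both sides and cancels. Collect the known terms of each column as K = Σ(ρt)_known − 3.332 × (depth of known layers): K_A = 73.9806135 − 3.332×27.987 = −19.2720705; K_B = 0 − 3.332×(2.38 + 0) = −7.93016.
Balance: K_A = K_B − x×(3.332 − 2.742), so x = (K_B − K_A)/(3.332 − 2.742) = 11.3419/0.59 = 19.2 km.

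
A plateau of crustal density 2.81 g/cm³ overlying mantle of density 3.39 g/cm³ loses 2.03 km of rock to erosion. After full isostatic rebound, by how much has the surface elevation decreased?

Rebound u = e ρ_c/ρ_m = 2.03 km × 2.81/3.39 = 1.683 km.
Net surface drop = e − u = 2.03 km − 1.683 km = e (ρ_m − ρ_c)/ρ_m = 0.347 km.

0.347 km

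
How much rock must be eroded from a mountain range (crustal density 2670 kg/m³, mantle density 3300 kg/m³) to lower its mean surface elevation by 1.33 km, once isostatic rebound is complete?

6.97 km

Net drop Δ = e − u = e − e ρ_c/ρ_m = e (ρ_m − ρ_c)/ρ_m.
e = Δ ρ_m/(ρ_m − ρ_c) = 1.33 km × 3300/630 = 6.97 km.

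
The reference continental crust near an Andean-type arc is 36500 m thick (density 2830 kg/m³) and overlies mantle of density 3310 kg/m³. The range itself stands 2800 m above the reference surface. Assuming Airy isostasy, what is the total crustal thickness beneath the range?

55800 m

Root depth r = h ρ_c / (ρ_m − ρ_c) = 2800 m × 2830 / 480 = 16510 m.
Total thickness = T + h + r = 36500 m + 2800 m + 16510 m = 55800 m.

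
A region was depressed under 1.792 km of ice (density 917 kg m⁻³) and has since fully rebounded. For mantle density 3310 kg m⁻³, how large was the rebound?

0.496 km

Removing the load lets mantle flow back in; uplift u satisfies ρ_ice t = ρ_m u.
u = t ρ_ice/ρ_m = 1.792 km × 917/3310 = 0.496 km.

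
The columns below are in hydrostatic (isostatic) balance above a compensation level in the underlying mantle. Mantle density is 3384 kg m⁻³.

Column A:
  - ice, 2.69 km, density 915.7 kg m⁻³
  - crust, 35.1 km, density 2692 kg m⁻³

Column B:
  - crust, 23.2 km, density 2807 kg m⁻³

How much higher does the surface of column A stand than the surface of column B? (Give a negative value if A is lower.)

For any compensation level in the mantle, the mantle terms cancel and isostasy reduces to e = (Σt_A − Σt_B) − (Σ(ρt)_A − Σ(ρt)_B) / ρ_m.
Σt_A = 37.79 km; Σt_B = 23.2 km; Σ(ρt)_A = 96952.433; Σ(ρt)_B = 65122.4 (in km·kg m⁻³).
e = (37.79 − 23.2) − (96952.433 − 65122.4) / 3384 = 5.18 km.

5.18 km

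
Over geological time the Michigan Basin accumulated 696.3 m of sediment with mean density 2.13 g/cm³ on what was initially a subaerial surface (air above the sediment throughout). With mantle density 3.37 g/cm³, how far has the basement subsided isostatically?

440 m

Subaerial load: s = t ρ_sed / ρ_m = 696.3 m × 2.13/3.37 = 440 m.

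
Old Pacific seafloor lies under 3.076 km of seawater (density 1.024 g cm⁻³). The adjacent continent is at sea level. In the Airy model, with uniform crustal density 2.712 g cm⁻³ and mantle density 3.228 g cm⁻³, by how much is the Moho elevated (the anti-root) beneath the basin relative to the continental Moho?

Isostatic balance requires: replacing crust with seawater at the top is compensated by replacing crust with mantle at the base: d (ρ_c − ρ_w) = a (ρ_m − ρ_c).
a = d (ρ_c − ρ_w)/(ρ_m − ρ_c) = 3.076 km × 1.688/0.516 = 10.1 km.

10.1 km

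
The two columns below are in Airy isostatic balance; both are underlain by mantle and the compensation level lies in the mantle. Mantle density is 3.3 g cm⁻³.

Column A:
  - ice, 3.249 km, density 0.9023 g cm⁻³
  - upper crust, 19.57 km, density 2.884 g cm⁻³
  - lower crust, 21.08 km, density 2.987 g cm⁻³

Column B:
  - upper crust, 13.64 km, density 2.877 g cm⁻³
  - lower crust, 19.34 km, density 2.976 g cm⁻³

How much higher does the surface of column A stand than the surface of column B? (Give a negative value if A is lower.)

3.18 km

For any compensation level in the mantle, the mantle terms cancel and isostasy reduces to e = (Σt_A − Σt_B) − (Σ(ρt)_A − Σ(ρt)_B) / ρ_m.
Σt_A = 43.899 km; Σt_B = 32.98 km; Σ(ρt)_A = 122.337413; Σ(ρt)_B = 96.79812 (in km·g cm⁻³).
e = (43.899 − 32.98) − (122.337413 − 96.79812) / 3.3 = 3.18 km.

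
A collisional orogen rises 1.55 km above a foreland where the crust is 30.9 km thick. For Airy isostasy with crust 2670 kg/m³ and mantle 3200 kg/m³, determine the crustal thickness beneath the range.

Root depth r = h ρ_c / (ρ_m − ρ_c) = 1.55 km × 2670 / 530 = 7.808 km.
Total thickness = T + h + r = 30.9 km + 1.55 km + 7.808 km = 40.3 km.

40.3 km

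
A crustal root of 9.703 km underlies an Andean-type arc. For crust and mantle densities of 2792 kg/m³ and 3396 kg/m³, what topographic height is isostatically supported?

2.1 km

Balancing pressure at the compensation depth: ρ_c h = (ρ_m − ρ_c) r.
h = r (ρ_m − ρ_c) / ρ_c = 9.703 km × (3396 − 2792) / 2792 = 2.1 km.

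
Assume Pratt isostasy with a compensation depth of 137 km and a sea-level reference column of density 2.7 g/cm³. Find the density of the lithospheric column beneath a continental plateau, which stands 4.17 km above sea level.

2.62 g/cm³

Pratt balance: ρ_ref D = ρ (D + h).
ρ = ρ_ref D/(D + h) = 2.7 × 137 km/(137 km + 4.17 km) = 2.62 g/cm³.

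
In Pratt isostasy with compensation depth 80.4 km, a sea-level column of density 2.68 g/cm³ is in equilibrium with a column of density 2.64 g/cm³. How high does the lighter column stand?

ρ_ref D = ρ (D + h) → h = D (ρ_ref − ρ)/ρ.
h = 80.4 km × (2.68 − 2.64)/2.64 = 1.22 km.

1.22 km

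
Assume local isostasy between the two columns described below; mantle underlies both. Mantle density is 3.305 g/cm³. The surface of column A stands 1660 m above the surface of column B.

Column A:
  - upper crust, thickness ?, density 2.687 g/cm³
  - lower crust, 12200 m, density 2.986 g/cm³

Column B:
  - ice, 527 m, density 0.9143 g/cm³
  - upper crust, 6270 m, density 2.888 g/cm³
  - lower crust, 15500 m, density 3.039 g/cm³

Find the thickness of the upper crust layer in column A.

15500 m

Take the compensation level at the base of the deeper column (depth z_c below the surface of column A) and equate Σ ρ_i t_i down to z_c; mantle fills any gap and the z_c terms cancel.
Column A: x×2.687 + 12200×2.986 + (z_c − 12200 − x)×3.305
Column B: 1660×0 + 527×0.9143 + 6270×2.888 + 15500×3.039 + (z_c − 1660 − 22297)×3.305
The z_c×3.305 term appears on both sides and cancels. Collect the known terms of each column as K = Σ(ρt)_known − 3.305 × (depth of known layers): K_A = 36429.2 − 3.305×12200 = −3891.8; K_B = 65694.0961 − 3.305×(1660 + 22297) = −13483.7889.
Balance: K_A − x×(3.305 − 2.687) = K_B, so x = (K_A − K_B)/(3.305 − 2.687) = 9591.99/0.618 = 15500 m.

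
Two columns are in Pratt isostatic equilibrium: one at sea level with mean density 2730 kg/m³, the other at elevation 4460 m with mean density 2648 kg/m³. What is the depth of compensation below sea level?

ρ_ref D = ρ (D + h) → D (ρ_ref − ρ) = ρ h.
D = ρ h/(ρ_ref − ρ) = 2648 × 4460 m/(2730 − 2648) = 144000 m.

144000 m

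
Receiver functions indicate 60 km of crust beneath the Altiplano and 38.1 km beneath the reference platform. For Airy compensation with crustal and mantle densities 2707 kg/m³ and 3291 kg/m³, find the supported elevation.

Excess crust Δ = 60 km − 38.1 km = 21.9 km, split between elevation h and root r with h + r = Δ.
Airy balance ρ_c h = (ρ_m − ρ_c) r gives r = h ρ_c/(ρ_m − ρ_c), so h (1 + ρ_c/(ρ_m − ρ_c)) = Δ, i.e. h = Δ (ρ_m − ρ_c)/ρ_m.
h = 21.9 km × 584/3291 = 3.89 km.

3.89 km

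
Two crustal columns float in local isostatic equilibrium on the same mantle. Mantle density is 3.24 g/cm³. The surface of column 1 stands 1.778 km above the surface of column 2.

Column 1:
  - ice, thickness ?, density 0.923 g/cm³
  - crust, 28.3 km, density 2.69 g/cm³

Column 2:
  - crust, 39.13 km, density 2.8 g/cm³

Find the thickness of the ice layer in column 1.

Take the compensation level at the base of the deeper column (depth z_c below the surface of column 1) and equate Σ ρ_i t_i down to z_c; mantle fills any gap and the z_c terms cancel.
Column 1: x×0.923 + 28.3×2.69 + (z_c − 28.3 − x)×3.24
Column 2: 1.778×0 + 39.13×2.8 + (z_c − 1.778 − 39.13)×3.24
The z_c×3.24 term appears on both sides and cancels. Collect the known terms of each column as K = Σ(ρt)_known − 3.24 × (depth of known layers): K_1 = 76.127 − 3.24×28.3 = −15.565; K_2 = 109.564 − 3.24×(1.778 + 39.13) = −22.97792.
Balance: K_1 − x×(3.24 − 0.923) = K_2, so x = (K_1 − K_2)/(3.24 − 0.923) = 7.41292/2.317 = 3.2 km.

3.2 km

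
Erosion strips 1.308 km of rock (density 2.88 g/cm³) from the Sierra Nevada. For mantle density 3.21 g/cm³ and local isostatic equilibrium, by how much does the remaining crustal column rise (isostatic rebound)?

Unloading: uplift u = e ρ_c/ρ_m = 1.308 km × 2.88/3.21 = 1.17 km.

1.17 km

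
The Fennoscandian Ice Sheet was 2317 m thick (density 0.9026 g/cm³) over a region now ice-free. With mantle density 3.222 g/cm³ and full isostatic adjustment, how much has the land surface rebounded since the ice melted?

Removing the load lets mantle flow back in; uplift u satisfies ρ_ice t = ρ_m u.
u = t ρ_ice/ρ_m = 2317 m × 0.9026/3.222 = 649 m.

649 m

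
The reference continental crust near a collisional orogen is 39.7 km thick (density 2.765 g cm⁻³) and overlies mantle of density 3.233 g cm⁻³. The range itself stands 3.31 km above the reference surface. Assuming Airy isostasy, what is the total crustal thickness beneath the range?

62.6 km

Root depth r = h ρ_c / (ρ_m − ρ_c) = 3.31 km × 2.765 / 0.468 = 19.56 km.
Total thickness = T + h + r = 39.7 km + 3.31 km + 19.56 km = 62.6 km.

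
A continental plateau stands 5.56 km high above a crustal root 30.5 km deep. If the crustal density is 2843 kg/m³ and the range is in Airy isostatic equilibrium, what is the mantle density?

3360 kg/m³

Airy balance: ρ_c h = (ρ_m − ρ_c) r → ρ_m = ρ_c (1 + h/r).
ρ_m = 2843 × (1 + 5.56 km/30.5 km) = 3360 kg/m³.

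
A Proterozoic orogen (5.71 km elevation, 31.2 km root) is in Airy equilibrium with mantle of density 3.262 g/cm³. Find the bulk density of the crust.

2.76 g/cm³

ρ_c h = (ρ_m − ρ_c) r → ρ_c (h + r) = ρ_m r → ρ_c = ρ_m r / (h + r).
ρ_c = 3.262 × 31.2 km / (5.71 km + 31.2 km) = 2.76 g/cm³.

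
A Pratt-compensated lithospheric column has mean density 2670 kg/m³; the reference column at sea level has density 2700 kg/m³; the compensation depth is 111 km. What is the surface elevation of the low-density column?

1.25 km

ρ_ref D = ρ (D + h) → h = D (ρ_ref − ρ)/ρ.
h = 111 km × (2700 − 2670)/2670 = 1.25 km.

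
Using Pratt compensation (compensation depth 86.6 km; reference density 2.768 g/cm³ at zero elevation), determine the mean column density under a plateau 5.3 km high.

Pratt balance: ρ_ref D = ρ (D + h).
ρ = ρ_ref D/(D + h) = 2.768 × 86.6 km/(86.6 km + 5.3 km) = 2.61 g/cm³.

2.61 g/cm³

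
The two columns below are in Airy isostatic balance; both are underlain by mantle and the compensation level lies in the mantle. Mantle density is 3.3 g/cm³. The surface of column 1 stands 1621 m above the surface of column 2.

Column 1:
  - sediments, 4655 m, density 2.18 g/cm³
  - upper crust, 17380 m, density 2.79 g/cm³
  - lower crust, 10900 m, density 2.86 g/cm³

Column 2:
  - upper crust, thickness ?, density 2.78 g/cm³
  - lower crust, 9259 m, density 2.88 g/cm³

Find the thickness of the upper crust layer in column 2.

18500 m

Take the compensation level at the base of the deeper column (depth z_c below the surface of column 1) and equate Σ ρ_i t_i down to z_c; mantle fills any gap and the z_c terms cancel.
Column 1: 4655×2.18 + 17380×2.79 + 10900×2.86 + (z_c − 32935)×3.3
Column 2: 1621×0 + x×2.78 + 9259×2.88 + (z_c − 1621 − 9259 − x)×3.3
The z_c×3.3 term appears on both sides and cancels. Collect the known terms of each column as K = Σ(ρt)_known − 3.3 × (depth of known layers): K_1 = 89812.1 − 3.3×32935 = −18873.4; K_2 = 26665.92 − 3.3×(1621 + 9259) = −9238.08.
Balance: K_1 = K_2 − x×(3.3 − 2.78), so x = (K_2 − K_1)/(3.3 − 2.78) = 9635.32/0.52 = 18500 m.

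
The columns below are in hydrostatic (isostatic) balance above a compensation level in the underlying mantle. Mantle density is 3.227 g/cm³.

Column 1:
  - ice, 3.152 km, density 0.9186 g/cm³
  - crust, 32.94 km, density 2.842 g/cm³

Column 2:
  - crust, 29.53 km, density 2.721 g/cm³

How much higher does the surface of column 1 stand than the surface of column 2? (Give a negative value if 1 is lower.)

For any compensation level in the mantle, the mantle terms cancel and isostasy reduces to e = (Σt_1 − Σt_2) − (Σ(ρt)_1 − Σ(ρt)_2) / ρ_m.
Σt_1 = 36.092 km; Σt_2 = 29.53 km; Σ(ρt)_1 = 96.5109072; Σ(ρt)_2 = 80.35113 (in km·g/cm³).
e = (36.092 − 29.53) − (96.5109072 − 80.35113) / 3.227 = 1.55 km.

1.55 km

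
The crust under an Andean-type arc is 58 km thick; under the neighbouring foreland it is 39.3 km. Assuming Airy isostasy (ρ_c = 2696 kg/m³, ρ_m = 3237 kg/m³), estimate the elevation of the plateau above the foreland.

Excess crust Δ = 58 km − 39.3 km = 18.7 km, split between elevation h and root r with h + r = Δ.
Airy balance ρ_c h = (ρ_m − ρ_c) r gives r = h ρ_c/(ρ_m − ρ_c), so h (1 + ρ_c/(ρ_m − ρ_c)) = Δ, i.e. h = Δ (ρ_m − ρ_c)/ρ_m.
h = 18.7 km × 541/3237 = 3.13 km.

3.13 km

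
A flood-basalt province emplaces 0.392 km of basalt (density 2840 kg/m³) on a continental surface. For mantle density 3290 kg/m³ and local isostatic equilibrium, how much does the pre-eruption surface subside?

0.338 km

Subaerial loading: s = t ρ_load / ρ_m.
s = 0.392 km × 2840/3290 = 0.338 km.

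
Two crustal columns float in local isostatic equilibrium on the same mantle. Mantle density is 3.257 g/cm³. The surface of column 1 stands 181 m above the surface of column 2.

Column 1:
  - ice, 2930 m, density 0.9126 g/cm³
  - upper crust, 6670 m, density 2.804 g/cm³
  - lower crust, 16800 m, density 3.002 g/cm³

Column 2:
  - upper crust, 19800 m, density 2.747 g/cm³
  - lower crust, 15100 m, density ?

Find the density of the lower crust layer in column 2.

Take the compensation level at the base of the deeper column (depth z_c below the surface of column 1) and equate Σ ρ_i t_i down to z_c; mantle fills any gap and the z_c terms cancel.
Column 1: 2930×0.9126 + 6670×2.804 + 16800×3.002 + (z_c − 26400)×3.257
Column 2: 181×0 + 19800×2.747 + 15100×ρ + (z_c − 181 − 34900)×3.257
The z_c×3.257 term appears on both sides and cancels. Collect the known terms of each column as K = Σ(ρt)_known − 3.257 × (depth of known layers): K_1 = 71810.198 − 3.257×26400 = −14174.602; K_2 = 54390.6 − 3.257×(181 + 34900) = −59868.217.
Balance: K_1 = K_2 + 15100×ρ, so ρ = (K_1 − K_2)/15100 = 45693.6/15100 = 3.03 g/cm³.

3.03 g/cm³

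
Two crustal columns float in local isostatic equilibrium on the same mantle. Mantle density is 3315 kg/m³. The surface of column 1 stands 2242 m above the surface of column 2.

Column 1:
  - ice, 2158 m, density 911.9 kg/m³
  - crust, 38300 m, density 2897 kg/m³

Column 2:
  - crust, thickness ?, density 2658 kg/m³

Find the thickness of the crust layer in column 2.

Take the compensation level at the base of the deeper column (depth z_c below the surface of column 1) and equate Σ ρ_i t_i down to z_c; mantle fills any gap and the z_c terms cancel.
Column 1: 2158×911.9 + 38300×2897 + (z_c − 40458)×3315
Column 2: 2242×0 + x×2658 + (z_c − 2242 − 0 − x)×3315
The z_c×3315 term appears on both sides and cancels. Collect the known terms of each column as K = Σ(ρt)_known − 3315 × (depth of known layers): K_1 = 112922980 − 3315×40458 = −21195289.8; K_2 = 0 − 3315×(2242 + 0) = −7432230.
Balance: K_1 = K_2 − x×(3315 − 2658), so x = (K_2 − K_1)/(3315 − 2658) = 13763100/657 = 20900 m.

20900 m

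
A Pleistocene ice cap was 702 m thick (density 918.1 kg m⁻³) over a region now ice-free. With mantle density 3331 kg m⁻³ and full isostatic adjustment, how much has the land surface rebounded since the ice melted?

193 m

Removing the load lets mantle flow back in; uplift u satisfies ρ_ice t = ρ_m u.
u = t ρ_ice/ρ_m = 702 m × 918.1/3331 = 193 m.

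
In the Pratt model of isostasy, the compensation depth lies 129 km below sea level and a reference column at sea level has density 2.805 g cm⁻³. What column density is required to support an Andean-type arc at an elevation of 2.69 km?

Pratt balance: ρ_ref D = ρ (D + h).
ρ = ρ_ref D/(D + h) = 2.805 × 129 km/(129 km + 2.69 km) = 2.75 g cm⁻³.

2.75 g cm⁻³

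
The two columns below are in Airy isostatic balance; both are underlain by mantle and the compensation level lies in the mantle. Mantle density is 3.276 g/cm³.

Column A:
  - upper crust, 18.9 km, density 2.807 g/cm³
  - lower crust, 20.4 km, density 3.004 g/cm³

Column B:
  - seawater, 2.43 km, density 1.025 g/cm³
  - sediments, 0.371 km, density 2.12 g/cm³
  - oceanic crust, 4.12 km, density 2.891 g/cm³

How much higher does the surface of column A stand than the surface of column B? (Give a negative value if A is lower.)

2.11 km

For any compensation level in the mantle, the mantle terms cancel and isostasy reduces to e = (Σt_A − Σt_B) − (Σ(ρt)_A − Σ(ρt)_B) / ρ_m.
Σt_A = 39.3 km; Σt_B = 6.921 km; Σ(ρt)_A = 114.3339; Σ(ρt)_B = 15.18819 (in km·g/cm³).
e = (39.3 − 6.921) − (114.3339 − 15.18819) / 3.276 = 2.11 km.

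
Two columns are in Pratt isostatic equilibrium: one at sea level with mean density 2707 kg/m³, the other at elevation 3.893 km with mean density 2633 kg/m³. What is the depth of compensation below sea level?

139 km

ρ_ref D = ρ (D + h) → D (ρ_ref − ρ) = ρ h.
D = ρ h/(ρ_ref − ρ) = 2633 × 3.893 km/(2707 − 2633) = 139 km.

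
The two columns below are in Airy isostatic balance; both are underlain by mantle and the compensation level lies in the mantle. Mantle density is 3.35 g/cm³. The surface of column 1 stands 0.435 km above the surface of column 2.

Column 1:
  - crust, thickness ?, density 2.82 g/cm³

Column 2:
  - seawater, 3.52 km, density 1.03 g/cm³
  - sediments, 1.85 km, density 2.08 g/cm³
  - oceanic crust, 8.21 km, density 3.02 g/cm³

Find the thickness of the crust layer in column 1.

Take the compensation level at the base of the deeper column (depth z_c below the surface of column 1) and equate Σ ρ_i t_i down to z_c; mantle fills any gap and the z_c terms cancel.
Column 1: x×2.82 + (z_c − 0 − x)×3.35
Column 2: 0.435×0 + 3.52×1.03 + 1.85×2.08 + 8.21×3.02 + (z_c − 0.435 − 13.58)×3.35
The z_c×3.35 term appears on both sides and cancels. Collect the known terms of each column as K = Σ(ρt)_known − 3.35 × (depth of known layers): K_1 = 0 − 3.35×0 = 0; K_2 = 32.2678 − 3.35×(0.435 + 13.58) = −14.68245.
Balance: K_1 − x×(3.35 − 2.82) = K_2, so x = (K_1 − K_2)/(3.35 − 2.82) = 14.6824/0.53 = 27.7 km.

27.7 km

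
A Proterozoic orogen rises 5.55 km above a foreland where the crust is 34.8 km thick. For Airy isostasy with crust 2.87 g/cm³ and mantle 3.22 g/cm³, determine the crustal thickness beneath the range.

Root depth r = h ρ_c / (ρ_m − ρ_c) = 5.55 km × 2.87 / 0.35 = 45.51 km.
Total thickness = T + h + r = 34.8 km + 5.55 km + 45.51 km = 85.9 km.

85.9 km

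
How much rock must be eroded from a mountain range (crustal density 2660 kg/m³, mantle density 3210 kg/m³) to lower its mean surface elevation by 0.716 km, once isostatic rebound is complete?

Net drop Δ = e − u = e − e ρ_c/ρ_m = e (ρ_m − ρ_c)/ρ_m.
e = Δ ρ_m/(ρ_m − ρ_c) = 0.716 km × 3210/550 = 4.18 km.

4.18 km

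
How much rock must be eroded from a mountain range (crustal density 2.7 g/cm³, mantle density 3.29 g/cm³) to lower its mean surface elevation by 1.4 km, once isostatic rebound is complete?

7.81 km

Net drop Δ = e − u = e − e ρ_c/ρ_m = e (ρ_m − ρ_c)/ρ_m.
e = Δ ρ_m/(ρ_m − ρ_c) = 1.4 km × 3.29/0.59 = 7.81 km.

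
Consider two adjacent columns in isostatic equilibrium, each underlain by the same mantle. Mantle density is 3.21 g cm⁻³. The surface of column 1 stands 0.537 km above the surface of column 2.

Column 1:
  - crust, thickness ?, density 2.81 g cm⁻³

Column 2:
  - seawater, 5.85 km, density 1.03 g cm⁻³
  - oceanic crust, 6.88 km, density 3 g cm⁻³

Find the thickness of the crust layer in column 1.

Take the compensation level at the base of the deeper column (depth z_c below the surface of column 1) and equate Σ ρ_i t_i down to z_c; mantle fills any gap and the z_c terms cancel.
Column 1: x×2.81 + (z_c − 0 − x)×3.21
Column 2: 0.537×0 + 5.85×1.03 + 6.88×3 + (z_c − 0.537 − 12.73)×3.21
The z_c×3.21 term appears on both sides and cancels. Collect the known terms of each column as K = Σ(ρt)_known − 3.21 × (depth of known layers): K_1 = 0 − 3.21×0 = 0; K_2 = 26.6655 − 3.21×(0.537 + 12.73) = −15.92157.
Balance: K_1 − x×(3.21 − 2.81) = K_2, so x = (K_1 − K_2)/(3.21 − 2.81) = 15.9216/0.4 = 39.8 km.

39.8 km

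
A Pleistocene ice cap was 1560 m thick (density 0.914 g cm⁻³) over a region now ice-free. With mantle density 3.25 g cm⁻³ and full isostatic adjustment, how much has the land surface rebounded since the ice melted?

Removing the load lets mantle flow back in; uplift u satisfies ρ_ice t = ρ_m u.
u = t ρ_ice/ρ_m = 1560 m × 0.914/3.25 = 439 m.

439 m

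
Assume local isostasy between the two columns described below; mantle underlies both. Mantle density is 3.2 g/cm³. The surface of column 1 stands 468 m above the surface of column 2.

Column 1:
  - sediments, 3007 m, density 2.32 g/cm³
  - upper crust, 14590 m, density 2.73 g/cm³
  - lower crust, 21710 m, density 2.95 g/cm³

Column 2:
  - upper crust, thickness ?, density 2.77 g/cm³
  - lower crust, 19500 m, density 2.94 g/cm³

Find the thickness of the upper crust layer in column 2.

19400 m

Take the compensation level at the base of the deeper column (depth z_c below the surface of column 1) and equate Σ ρ_i t_i down to z_c; mantle fills any gap and the z_c terms cancel.
Column 1: 3007×2.32 + 14590×2.73 + 21710×2.95 + (z_c − 39307)×3.2
Column 2: 468×0 + x×2.77 + 19500×2.94 + (z_c − 468 − 19500 − x)×3.2
The z_c×3.2 term appears on both sides and cancels. Collect the known terms of each column as K = Σ(ρt)_known − 3.2 × (depth of known layers): K_1 = 110851.44 − 3.2×39307 = −14930.96; K_2 = 57330 − 3.2×(468 + 19500) = −6567.6.
Balance: K_1 = K_2 − x×(3.2 − 2.77), so x = (K_2 − K_1)/(3.2 − 2.77) = 8363.36/0.43 = 19400 m.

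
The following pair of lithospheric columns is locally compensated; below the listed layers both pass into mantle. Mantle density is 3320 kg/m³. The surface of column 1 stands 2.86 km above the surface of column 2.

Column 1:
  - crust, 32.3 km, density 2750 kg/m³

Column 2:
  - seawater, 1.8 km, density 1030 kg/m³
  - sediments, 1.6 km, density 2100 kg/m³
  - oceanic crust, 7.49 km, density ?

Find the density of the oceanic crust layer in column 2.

Take the compensation level at the base of the deeper column (depth z_c below the surface of column 1) and equate Σ ρ_i t_i down to z_c; mantle fills any gap and the z_c terms cancel.
Column 1: 32.3×2750 + (z_c − 32.3)×3320
Column 2: 2.86×0 + 1.8×1030 + 1.6×2100 + 7.49×ρ + (z_c − 2.86 − 10.89)×3320
The z_c×3320 term appears on both sides and cancels. Collect the known terms of each column as K = Σ(ρt)_known − 3320 × (depth of known layers): K_1 = 88825 − 3320×32.3 = −18411; K_2 = 5214 − 3320×(2.86 + 10.89) = −40436.
Balance: K_1 = K_2 + 7.49×ρ, so ρ = (K_1 − K_2)/7.49 = 22025/7.49 = 2940 kg/m³.

2940 kg/m³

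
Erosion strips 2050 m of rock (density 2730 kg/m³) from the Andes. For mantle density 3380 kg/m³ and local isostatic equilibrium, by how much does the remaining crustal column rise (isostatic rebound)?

Unloading: uplift u = e ρ_c/ρ_m = 2050 m × 2730/3380 = 1660 m.

1660 m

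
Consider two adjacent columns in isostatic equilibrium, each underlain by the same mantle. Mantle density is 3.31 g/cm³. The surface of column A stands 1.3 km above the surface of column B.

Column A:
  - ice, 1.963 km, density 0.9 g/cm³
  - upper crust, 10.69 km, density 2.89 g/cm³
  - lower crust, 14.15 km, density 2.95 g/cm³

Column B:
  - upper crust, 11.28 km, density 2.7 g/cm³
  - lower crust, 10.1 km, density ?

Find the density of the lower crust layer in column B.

3 g/cm³

Take the compensation level at the base of the deeper column (depth z_c below the surface of column A) and equate Σ ρ_i t_i down to z_c; mantle fills any gap and the z_c terms cancel.
Column A: 1.963×0.9 + 10.69×2.89 + 14.15×2.95 + (z_c − 26.803)×3.31
Column B: 1.3×0 + 11.28×2.7 + 10.1×ρ + (z_c − 1.3 − 21.38)×3.31
The z_c×3.31 term appears on both sides and cancels. Collect the known terms of each column as K = Σ(ρt)_known − 3.31 × (depth of known layers): K_A = 74.4033 − 3.31×26.803 = −14.31463; K_B = 30.456 − 3.31×(1.3 + 21.38) = −44.6148.
Balance: K_A = K_B + 10.1×ρ, so ρ = (K_A − K_B)/10.1 = 30.3002/10.1 = 3 g/cm³.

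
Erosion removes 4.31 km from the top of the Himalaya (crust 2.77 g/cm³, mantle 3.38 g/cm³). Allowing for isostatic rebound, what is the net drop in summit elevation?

0.778 km

Rebound u = e ρ_c/ρ_m = 4.31 km × 2.77/3.38 = 3.532 km.
Net surface drop = e − u = 4.31 km − 3.532 km = e (ρ_m − ρ_c)/ρ_m = 0.778 km.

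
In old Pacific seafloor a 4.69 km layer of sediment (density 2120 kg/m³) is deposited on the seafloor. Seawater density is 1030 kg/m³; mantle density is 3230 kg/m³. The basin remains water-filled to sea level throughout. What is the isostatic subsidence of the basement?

2.32 km

Submarine loading: the sediment displaces seawater, and the subsidence is in turn flooded, so s (ρ_m − ρ_w) = t (ρ_sed − ρ_w).
s = 4.69 km × (2120 − 1030) / (3230 − 1030) = 2.32 km.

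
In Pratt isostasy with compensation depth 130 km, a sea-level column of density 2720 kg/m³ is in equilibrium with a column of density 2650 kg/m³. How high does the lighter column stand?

3.43 km

ρ_ref D = ρ (D + h) → h = D (ρ_ref − ρ)/ρ.
h = 130 km × (2720 − 2650)/2650 = 3.43 km.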